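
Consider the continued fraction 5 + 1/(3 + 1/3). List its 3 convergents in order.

Using the convergent recurrence p_i = a_i*p_{i-1} + p_{i-2}, q_i = a_i*q_{i-1} + q_{i-2} with p_{-2}=0, p_{-1}=1, q_{-2}=1, q_{-1}=0:
  i=0: a_0=5, p_0 = 5*1 + 0 = 5, q_0 = 5*0 + 1 = 1.
  i=1: a_1=3, p_1 = 3*5 + 1 = 16, q_1 = 3*1 + 0 = 3.
  i=2: a_2=3, p_2 = 3*16 + 5 = 53, q_2 = 3*3 + 1 = 10.

5/1, 16/3, 53/10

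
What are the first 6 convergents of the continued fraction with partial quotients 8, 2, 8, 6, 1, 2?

8/1, 17/2, 144/17, 881/104, 1025/121, 2931/346

Using the convergent recurrence p_i = a_i*p_{i-1} + p_{i-2}, q_i = a_i*q_{i-1} + q_{i-2} with p_{-2}=0, p_{-1}=1, q_{-2}=1, q_{-1}=0:
  i=0: a_0=8, p_0 = 8*1 + 0 = 8, q_0 = 8*0 + 1 = 1.
  i=1: a_1=2, p_1 = 2*8 + 1 = 17, q_1 = 2*1 + 0 = 2.
  i=2: a_2=8, p_2 = 8*17 + 8 = 144, q_2 = 8*2 + 1 = 17.
  i=3: a_3=6, p_3 = 6*144 + 17 = 881, q_3 = 6*17 + 2 = 104.
  i=4: a_4=1, p_4 = 1*881 + 144 = 1025, q_4 = 1*104 + 17 = 121.
  i=5: a_5=2, p_5 = 2*1025 + 881 = 2931, q_5 = 2*121 + 104 = 346.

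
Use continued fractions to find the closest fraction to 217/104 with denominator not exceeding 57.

Expand x = 217/104 as a continued fraction with the Euclidean algorithm:
  217 = 2*104 + 9, so a_0 = 2.
  104 = 11*9 + 5, so a_1 = 11.
  9 = 1*5 + 4, so a_2 = 1.
  5 = 1*4 + 1, so a_3 = 1.
  4 = 4*1 + 0, so a_4 = 4.
so x = [2; 11, 1, 1, 4].
Convergents (p_i = a_i*p_{i-1} + p_{i-2}, q_i = a_i*q_{i-1} + q_{i-2} with p_{-2}=0, p_{-1}=1, q_{-2}=1, q_{-1}=0), until the denominator exceeds 57:
  i=0: a_0=2, p_0 = 2*1 + 0 = 2, q_0 = 2*0 + 1 = 1.
  i=1: a_1=11, p_1 = 11*2 + 1 = 23, q_1 = 11*1 + 0 = 11.
  i=2: a_2=1, p_2 = 1*23 + 2 = 25, q_2 = 1*11 + 1 = 12.
  i=3: a_3=1, p_3 = 1*25 + 23 = 48, q_3 = 1*12 + 11 = 23.
  i=4: a_4=4, p_4 = 4*48 + 25 = 217, q_4 = 4*23 + 12 = 104.
q_4 = 104 > 57, so the last convergent with denominator <= 57 is p_3/q_3 = 48/23.
The closest fraction with denominator <= 57 is either p_3/q_3 or the intermediate fraction (k*p_3 + p_2)/(k*q_3 + q_2) with the largest k >= 1 whose denominator stays <= 57; these approach x as k grows, and every other convergent or intermediate fraction in range is farther away.
Largest k: floor((57 - q_2)/q_3) = floor((57 - 12)/23) = 1.
That gives (1*48 + 25)/(1*23 + 12) = 73/35.
Compare the errors: |x - 48/23| = |217*23 - 48*104|/(104*23) = 1/2392, and |x - 73/35| = |217*35 - 73*104|/(104*35) = 3/3640.
Cross-multiplying, 1*3640 = 3640 < 7176 = 3*2392, so 1/2392 is smaller: the convergent 48/23 is closer to x than 73/35.

48/23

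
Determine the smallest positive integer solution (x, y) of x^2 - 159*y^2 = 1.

First expand sqrt(159) as a continued fraction. With x_i = (sqrt(159) + m_i)/d_i and (m_0, d_0) = (0, 1): a_0 = floor(sqrt(159)) = 12, since 12^2 = 144 <= 159 < 169 = 13^2.
Iterate m_{i+1} = d_i*a_i - m_i, d_{i+1} = (159 - m_{i+1}^2)/d_i, a_{i+1} = floor((a_0 + m_{i+1})/d_{i+1}):
  m_1 = 1*12 - 0 = 12, d_1 = (159 - 12^2)/1 = 15/1 = 15, a_1 = floor((12 + 12)/15) = 1.
  m_2 = 15*1 - 12 = 3, d_2 = (159 - 3^2)/15 = 150/15 = 10, a_2 = floor((12 + 3)/10) = 1.
  m_3 = 10*1 - 3 = 7, d_3 = (159 - 7^2)/10 = 110/10 = 11, a_3 = floor((12 + 7)/11) = 1.
  m_4 = 11*1 - 7 = 4, d_4 = (159 - 4^2)/11 = 143/11 = 13, a_4 = floor((12 + 4)/13) = 1.
  m_5 = 13*1 - 4 = 9, d_5 = (159 - 9^2)/13 = 78/13 = 6, a_5 = floor((12 + 9)/6) = 3.
  m_6 = 6*3 - 9 = 9, d_6 = (159 - 9^2)/6 = 78/6 = 13, a_6 = floor((12 + 9)/13) = 1.
  m_7 = 13*1 - 9 = 4, d_7 = (159 - 4^2)/13 = 143/13 = 11, a_7 = floor((12 + 4)/11) = 1.
  m_8 = 11*1 - 4 = 7, d_8 = (159 - 7^2)/11 = 110/11 = 10, a_8 = floor((12 + 7)/10) = 1.
  m_9 = 10*1 - 7 = 3, d_9 = (159 - 3^2)/10 = 150/10 = 15, a_9 = floor((12 + 3)/15) = 1.
  m_10 = 15*1 - 3 = 12, d_10 = (159 - 12^2)/15 = 15/15 = 1, a_10 = floor((12 + 12)/1) = 24.
  m_11 = 1*24 - 12 = 12, d_11 = (159 - 12^2)/1 = 15/1 = 15: (m_11, d_11) = (m_1, d_1) = (12, 15), so from here the quotients repeat a_1, ..., a_10; the period length is 10.
So sqrt(159) = [12; (1, 1, 1, 1, 3, 1, 1, 1, 1, 24)] with period length k = 10.
k is even, so the fundamental solution of x^2 - 159y^2 = 1 is (p_{k-1}, q_{k-1}) = (p_9, q_9); compute convergents through index 9.
Convergents (p_i = a_i*p_{i-1} + p_{i-2}, q_i = a_i*q_{i-1} + q_{i-2} with p_{-2}=0, p_{-1}=1, q_{-2}=1, q_{-1}=0):
  i=0: a_0=12, p_0 = 12*1 + 0 = 12, q_0 = 12*0 + 1 = 1.
  i=1: a_1=1, p_1 = 1*12 + 1 = 13, q_1 = 1*1 + 0 = 1.
  i=2: a_2=1, p_2 = 1*13 + 12 = 25, q_2 = 1*1 + 1 = 2.
  i=3: a_3=1, p_3 = 1*25 + 13 = 38, q_3 = 1*2 + 1 = 3.
  i=4: a_4=1, p_4 = 1*38 + 25 = 63, q_4 = 1*3 + 2 = 5.
  i=5: a_5=3, p_5 = 3*63 + 38 = 227, q_5 = 3*5 + 3 = 18.
  i=6: a_6=1, p_6 = 1*227 + 63 = 290, q_6 = 1*18 + 5 = 23.
  i=7: a_7=1, p_7 = 1*290 + 227 = 517, q_7 = 1*23 + 18 = 41.
  i=8: a_8=1, p_8 = 1*517 + 290 = 807, q_8 = 1*41 + 23 = 64.
  i=9: a_9=1, p_9 = 1*807 + 517 = 1324, q_9 = 1*64 + 41 = 105.
Check: 1324^2 - 159*105^2 = 1752976 - 1752975 = 1, so (x, y) = (1324, 105) solves the equation, and by the theorem it is the least positive solution.

(x, y) = (1324, 105)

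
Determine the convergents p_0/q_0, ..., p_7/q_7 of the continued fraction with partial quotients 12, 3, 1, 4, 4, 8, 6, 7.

12/1, 37/3, 49/4, 233/19, 981/80, 8081/659, 49467/4034, 354350/28897

Using the convergent recurrence p_i = a_i*p_{i-1} + p_{i-2}, q_i = a_i*q_{i-1} + q_{i-2} with p_{-2}=0, p_{-1}=1, q_{-2}=1, q_{-1}=0:
  i=0: a_0=12, p_0 = 12*1 + 0 = 12, q_0 = 12*0 + 1 = 1.
  i=1: a_1=3, p_1 = 3*12 + 1 = 37, q_1 = 3*1 + 0 = 3.
  i=2: a_2=1, p_2 = 1*37 + 12 = 49, q_2 = 1*3 + 1 = 4.
  i=3: a_3=4, p_3 = 4*49 + 37 = 233, q_3 = 4*4 + 3 = 19.
  i=4: a_4=4, p_4 = 4*233 + 49 = 981, q_4 = 4*19 + 4 = 80.
  i=5: a_5=8, p_5 = 8*981 + 233 = 8081, q_5 = 8*80 + 19 = 659.
  i=6: a_6=6, p_6 = 6*8081 + 981 = 49467, q_6 = 6*659 + 80 = 4034.
  i=7: a_7=7, p_7 = 7*49467 + 8081 = 354350, q_7 = 7*4034 + 659 = 28897.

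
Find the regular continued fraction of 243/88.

[2; 1, 3, 5, 4]

Run the Euclidean algorithm on 243 and 88; the successive quotients are the partial quotients a_0, a_1, ... (each step inverts the fractional part left over by the previous one):
  243 = 2*88 + 67, so a_0 = 2.
  88 = 1*67 + 21, so a_1 = 1.
  67 = 3*21 + 4, so a_2 = 3.
  21 = 5*4 + 1, so a_3 = 5.
  4 = 4*1 + 0, so a_4 = 4.
The remainder reaches 0 after 5 divisions, so the expansion has 5 partial quotients, read off in order.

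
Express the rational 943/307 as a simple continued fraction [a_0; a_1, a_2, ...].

Run the Euclidean algorithm on 943 and 307; the successive quotients are the partial quotients a_0, a_1, ... (each step inverts the fractional part left over by the previous one):
  943 = 3*307 + 22, so a_0 = 3.
  307 = 13*22 + 21, so a_1 = 13.
  22 = 1*21 + 1, so a_2 = 1.
  21 = 21*1 + 0, so a_3 = 21.
The remainder reaches 0 after 4 divisions, so the expansion has 4 partial quotients, read off in order.

[3; 13, 1, 21]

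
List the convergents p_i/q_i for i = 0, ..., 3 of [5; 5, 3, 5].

Using the convergent recurrence p_i = a_i*p_{i-1} + p_{i-2}, q_i = a_i*q_{i-1} + q_{i-2} with p_{-2}=0, p_{-1}=1, q_{-2}=1, q_{-1}=0:
  i=0: a_0=5, p_0 = 5*1 + 0 = 5, q_0 = 5*0 + 1 = 1.
  i=1: a_1=5, p_1 = 5*5 + 1 = 26, q_1 = 5*1 + 0 = 5.
  i=2: a_2=3, p_2 = 3*26 + 5 = 83, q_2 = 3*5 + 1 = 16.
  i=3: a_3=5, p_3 = 5*83 + 26 = 441, q_3 = 5*16 + 5 = 85.

5/1, 26/5, 83/16, 441/85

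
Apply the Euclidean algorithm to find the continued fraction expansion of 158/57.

Run the Euclidean algorithm on 158 and 57; the successive quotients are the partial quotients a_0, a_1, ... (each step inverts the fractional part left over by the previous one):
  158 = 2*57 + 44, so a_0 = 2.
  57 = 1*44 + 13, so a_1 = 1.
  44 = 3*13 + 5, so a_2 = 3.
  13 = 2*5 + 3, so a_3 = 2.
  5 = 1*3 + 2, so a_4 = 1.
  3 = 1*2 + 1, so a_5 = 1.
  2 = 2*1 + 0, so a_6 = 2.
The remainder reaches 0 after 7 divisions, so the expansion has 7 partial quotients, read off in order.

[2; 1, 3, 2, 1, 1, 2]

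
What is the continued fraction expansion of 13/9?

Run the Euclidean algorithm on 13 and 9; the successive quotients are the partial quotients a_0, a_1, ... (each step inverts the fractional part left over by the previous one):
  13 = 1*9 + 4, so a_0 = 1.
  9 = 2*4 + 1, so a_1 = 2.
  4 = 4*1 + 0, so a_2 = 4.
The remainder reaches 0 after 3 divisions, so the expansion has 3 partial quotients, read off in order.

[1; 2, 4]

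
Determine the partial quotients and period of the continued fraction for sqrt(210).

Write x_i = (sqrt(210) + m_i)/d_i with (m_0, d_0) = (0, 1). a_0 = floor(sqrt(210)) = 14, since 14^2 = 196 <= 210 < 225 = 15^2.
Iterate m_{i+1} = d_i*a_i - m_i, d_{i+1} = (210 - m_{i+1}^2)/d_i, a_{i+1} = floor((a_0 + m_{i+1})/d_{i+1}):
  m_1 = 1*14 - 0 = 14, d_1 = (210 - 14^2)/1 = 14/1 = 14, a_1 = floor((14 + 14)/14) = 2.
  m_2 = 14*2 - 14 = 14, d_2 = (210 - 14^2)/14 = 14/14 = 1, a_2 = floor((14 + 14)/1) = 28.
  m_3 = 1*28 - 14 = 14, d_3 = (210 - 14^2)/1 = 14/1 = 14: (m_3, d_3) = (m_1, d_1) = (14, 14), so from here the quotients repeat a_1, a_2; the period length is 2.
Hence the expansion of sqrt(210) is a_0 = 14 followed by the repeating block 2, 28 (period 2).

[14; (2, 28)]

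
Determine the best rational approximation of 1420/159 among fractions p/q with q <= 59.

259/29

Expand x = 1420/159 as a continued fraction with the Euclidean algorithm:
  1420 = 8*159 + 148, so a_0 = 8.
  159 = 1*148 + 11, so a_1 = 1.
  148 = 13*11 + 5, so a_2 = 13.
  11 = 2*5 + 1, so a_3 = 2.
  5 = 5*1 + 0, so a_4 = 5.
so x = [8; 1, 13, 2, 5].
Convergents (p_i = a_i*p_{i-1} + p_{i-2}, q_i = a_i*q_{i-1} + q_{i-2} with p_{-2}=0, p_{-1}=1, q_{-2}=1, q_{-1}=0), until the denominator exceeds 59:
  i=0: a_0=8, p_0 = 8*1 + 0 = 8, q_0 = 8*0 + 1 = 1.
  i=1: a_1=1, p_1 = 1*8 + 1 = 9, q_1 = 1*1 + 0 = 1.
  i=2: a_2=13, p_2 = 13*9 + 8 = 125, q_2 = 13*1 + 1 = 14.
  i=3: a_3=2, p_3 = 2*125 + 9 = 259, q_3 = 2*14 + 1 = 29.
  i=4: a_4=5, p_4 = 5*259 + 125 = 1420, q_4 = 5*29 + 14 = 159.
q_4 = 159 > 59, so the last convergent with denominator <= 59 is p_3/q_3 = 259/29.
The closest fraction with denominator <= 59 is either p_3/q_3 or the intermediate fraction (k*p_3 + p_2)/(k*q_3 + q_2) with the largest k >= 1 whose denominator stays <= 59; these approach x as k grows, and every other convergent or intermediate fraction in range is farther away.
Largest k: floor((59 - q_2)/q_3) = floor((59 - 14)/29) = 1.
That gives (1*259 + 125)/(1*29 + 14) = 384/43.
Compare the errors: |x - 259/29| = |1420*29 - 259*159|/(159*29) = 1/4611, and |x - 384/43| = |1420*43 - 384*159|/(159*43) = 4/6837.
Cross-multiplying, 1*6837 = 6837 < 18444 = 4*4611, so 1/4611 is smaller: the convergent 259/29 is closer to x than 384/43.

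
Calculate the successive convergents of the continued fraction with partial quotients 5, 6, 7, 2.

Using the convergent recurrence p_i = a_i*p_{i-1} + p_{i-2}, q_i = a_i*q_{i-1} + q_{i-2} with p_{-2}=0, p_{-1}=1, q_{-2}=1, q_{-1}=0:
  i=0: a_0=5, p_0 = 5*1 + 0 = 5, q_0 = 5*0 + 1 = 1.
  i=1: a_1=6, p_1 = 6*5 + 1 = 31, q_1 = 6*1 + 0 = 6.
  i=2: a_2=7, p_2 = 7*31 + 5 = 222, q_2 = 7*6 + 1 = 43.
  i=3: a_3=2, p_3 = 2*222 + 31 = 475, q_3 = 2*43 + 6 = 92.

5/1, 31/6, 222/43, 475/92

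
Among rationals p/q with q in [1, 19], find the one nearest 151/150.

1/1

Expand x = 151/150 as a continued fraction with the Euclidean algorithm:
  151 = 1*150 + 1, so a_0 = 1.
  150 = 150*1 + 0, so a_1 = 150.
so x = [1; 150].
Convergents (p_i = a_i*p_{i-1} + p_{i-2}, q_i = a_i*q_{i-1} + q_{i-2} with p_{-2}=0, p_{-1}=1, q_{-2}=1, q_{-1}=0), until the denominator exceeds 19:
  i=0: a_0=1, p_0 = 1*1 + 0 = 1, q_0 = 1*0 + 1 = 1.
  i=1: a_1=150, p_1 = 150*1 + 1 = 151, q_1 = 150*1 + 0 = 150.
q_1 = 150 > 19, so the last convergent with denominator <= 19 is p_0/q_0 = 1/1.
The closest fraction with denominator <= 19 is either p_0/q_0 or the intermediate fraction (k*p_0 + p_{-1})/(k*q_0 + q_{-1}) with the largest k >= 1 whose denominator stays <= 19; these approach x as k grows, and every other convergent or intermediate fraction in range is farther away.
Largest k: floor((19 - q_{-1})/q_0) = floor((19 - 0)/1) = 19 (using the seeds p_{-1} = 1, q_{-1} = 0).
That gives (19*1 + 1)/(19*1 + 0) = 20/19.
Compare the errors: |x - 1/1| = |151*1 - 1*150|/(150*1) = 1/150, and |x - 20/19| = |151*19 - 20*150|/(150*19) = 131/2850.
Cross-multiplying, 1*2850 = 2850 < 19650 = 131*150, so 1/150 is smaller: the convergent 1/1 is closer to x than 20/19.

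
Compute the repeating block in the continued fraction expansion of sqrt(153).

Write x_i = (sqrt(153) + m_i)/d_i with (m_0, d_0) = (0, 1). a_0 = floor(sqrt(153)) = 12, since 12^2 = 144 <= 153 < 169 = 13^2.
Iterate m_{i+1} = d_i*a_i - m_i, d_{i+1} = (153 - m_{i+1}^2)/d_i, a_{i+1} = floor((a_0 + m_{i+1})/d_{i+1}):
  m_1 = 1*12 - 0 = 12, d_1 = (153 - 12^2)/1 = 9/1 = 9, a_1 = floor((12 + 12)/9) = 2.
  m_2 = 9*2 - 12 = 6, d_2 = (153 - 6^2)/9 = 117/9 = 13, a_2 = floor((12 + 6)/13) = 1.
  m_3 = 13*1 - 6 = 7, d_3 = (153 - 7^2)/13 = 104/13 = 8, a_3 = floor((12 + 7)/8) = 2.
  m_4 = 8*2 - 7 = 9, d_4 = (153 - 9^2)/8 = 72/8 = 9, a_4 = floor((12 + 9)/9) = 2.
  m_5 = 9*2 - 9 = 9, d_5 = (153 - 9^2)/9 = 72/9 = 8, a_5 = floor((12 + 9)/8) = 2.
  m_6 = 8*2 - 9 = 7, d_6 = (153 - 7^2)/8 = 104/8 = 13, a_6 = floor((12 + 7)/13) = 1.
  m_7 = 13*1 - 7 = 6, d_7 = (153 - 6^2)/13 = 117/13 = 9, a_7 = floor((12 + 6)/9) = 2.
  m_8 = 9*2 - 6 = 12, d_8 = (153 - 12^2)/9 = 9/9 = 1, a_8 = floor((12 + 12)/1) = 24.
  m_9 = 1*24 - 12 = 12, d_9 = (153 - 12^2)/1 = 9/1 = 9: (m_9, d_9) = (m_1, d_1) = (12, 9), so from here the quotients repeat a_1, ..., a_8; the period length is 8.
Hence the expansion of sqrt(153) is a_0 = 12 followed by the repeating block 2, 1, 2, 2, 2, 1, 2, 24 (period 8).

[12; (2, 1, 2, 2, 2, 1, 2, 24)]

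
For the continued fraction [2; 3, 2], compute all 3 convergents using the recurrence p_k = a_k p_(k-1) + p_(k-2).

Using the convergent recurrence p_i = a_i*p_{i-1} + p_{i-2}, q_i = a_i*q_{i-1} + q_{i-2} with p_{-2}=0, p_{-1}=1, q_{-2}=1, q_{-1}=0:
  i=0: a_0=2, p_0 = 2*1 + 0 = 2, q_0 = 2*0 + 1 = 1.
  i=1: a_1=3, p_1 = 3*2 + 1 = 7, q_1 = 3*1 + 0 = 3.
  i=2: a_2=2, p_2 = 2*7 + 2 = 16, q_2 = 2*3 + 1 = 7.

2/1, 7/3, 16/7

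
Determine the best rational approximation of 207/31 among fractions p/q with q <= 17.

Expand x = 207/31 as a continued fraction with the Euclidean algorithm:
  207 = 6*31 + 21, so a_0 = 6.
  31 = 1*21 + 10, so a_1 = 1.
  21 = 2*10 + 1, so a_2 = 2.
  10 = 10*1 + 0, so a_3 = 10.
so x = [6; 1, 2, 10].
Convergents (p_i = a_i*p_{i-1} + p_{i-2}, q_i = a_i*q_{i-1} + q_{i-2} with p_{-2}=0, p_{-1}=1, q_{-2}=1, q_{-1}=0), until the denominator exceeds 17:
  i=0: a_0=6, p_0 = 6*1 + 0 = 6, q_0 = 6*0 + 1 = 1.
  i=1: a_1=1, p_1 = 1*6 + 1 = 7, q_1 = 1*1 + 0 = 1.
  i=2: a_2=2, p_2 = 2*7 + 6 = 20, q_2 = 2*1 + 1 = 3.
  i=3: a_3=10, p_3 = 10*20 + 7 = 207, q_3 = 10*3 + 1 = 31.
q_3 = 31 > 17, so the last convergent with denominator <= 17 is p_2/q_2 = 20/3.
The closest fraction with denominator <= 17 is either p_2/q_2 or the intermediate fraction (k*p_2 + p_1)/(k*q_2 + q_1) with the largest k >= 1 whose denominator stays <= 17; these approach x as k grows, and every other convergent or intermediate fraction in range is farther away.
Largest k: floor((17 - q_1)/q_2) = floor((17 - 1)/3) = 5.
That gives (5*20 + 7)/(5*3 + 1) = 107/16.
Compare the errors: |x - 20/3| = |207*3 - 20*31|/(31*3) = 1/93, and |x - 107/16| = |207*16 - 107*31|/(31*16) = 5/496.
Cross-multiplying, 5*93 = 465 < 496 = 1*496, so 5/496 is smaller: the intermediate fraction 107/16 is closer to x than 20/3.

107/16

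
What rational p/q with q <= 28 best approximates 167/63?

53/20

Expand x = 167/63 as a continued fraction with the Euclidean algorithm:
  167 = 2*63 + 41, so a_0 = 2.
  63 = 1*41 + 22, so a_1 = 1.
  41 = 1*22 + 19, so a_2 = 1.
  22 = 1*19 + 3, so a_3 = 1.
  19 = 6*3 + 1, so a_4 = 6.
  3 = 3*1 + 0, so a_5 = 3.
so x = [2; 1, 1, 1, 6, 3].
Convergents (p_i = a_i*p_{i-1} + p_{i-2}, q_i = a_i*q_{i-1} + q_{i-2} with p_{-2}=0, p_{-1}=1, q_{-2}=1, q_{-1}=0), until the denominator exceeds 28:
  i=0: a_0=2, p_0 = 2*1 + 0 = 2, q_0 = 2*0 + 1 = 1.
  i=1: a_1=1, p_1 = 1*2 + 1 = 3, q_1 = 1*1 + 0 = 1.
  i=2: a_2=1, p_2 = 1*3 + 2 = 5, q_2 = 1*1 + 1 = 2.
  i=3: a_3=1, p_3 = 1*5 + 3 = 8, q_3 = 1*2 + 1 = 3.
  i=4: a_4=6, p_4 = 6*8 + 5 = 53, q_4 = 6*3 + 2 = 20.
  i=5: a_5=3, p_5 = 3*53 + 8 = 167, q_5 = 3*20 + 3 = 63.
q_5 = 63 > 28, so the last convergent with denominator <= 28 is p_4/q_4 = 53/20.
The closest fraction with denominator <= 28 is either p_4/q_4 or the intermediate fraction (k*p_4 + p_3)/(k*q_4 + q_3) with the largest k >= 1 whose denominator stays <= 28; these approach x as k grows, and every other convergent or intermediate fraction in range is farther away.
Largest k: floor((28 - q_3)/q_4) = floor((28 - 3)/20) = 1.
That gives (1*53 + 8)/(1*20 + 3) = 61/23.
Compare the errors: |x - 53/20| = |167*20 - 53*63|/(63*20) = 1/1260, and |x - 61/23| = |167*23 - 61*63|/(63*23) = 2/1449.
Cross-multiplying, 1*1449 = 1449 < 2520 = 2*1260, so 1/1260 is smaller: the convergent 53/20 is closer to x than 61/23.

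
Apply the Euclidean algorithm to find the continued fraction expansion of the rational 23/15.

[1; 1, 1, 7]

Run the Euclidean algorithm on 23 and 15; the successive quotients are the partial quotients a_0, a_1, ... (each step inverts the fractional part left over by the previous one):
  23 = 1*15 + 8, so a_0 = 1.
  15 = 1*8 + 7, so a_1 = 1.
  8 = 1*7 + 1, so a_2 = 1.
  7 = 7*1 + 0, so a_3 = 7.
The remainder reaches 0 after 4 divisions, so the expansion has 4 partial quotients, read off in order.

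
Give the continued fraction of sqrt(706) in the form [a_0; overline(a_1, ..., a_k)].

Write x_i = (sqrt(706) + m_i)/d_i with (m_0, d_0) = (0, 1). a_0 = floor(sqrt(706)) = 26, since 26^2 = 676 <= 706 < 729 = 27^2.
Iterate m_{i+1} = d_i*a_i - m_i, d_{i+1} = (706 - m_{i+1}^2)/d_i, a_{i+1} = floor((a_0 + m_{i+1})/d_{i+1}):
  m_1 = 1*26 - 0 = 26, d_1 = (706 - 26^2)/1 = 30/1 = 30, a_1 = floor((26 + 26)/30) = 1.
  m_2 = 30*1 - 26 = 4, d_2 = (706 - 4^2)/30 = 690/30 = 23, a_2 = floor((26 + 4)/23) = 1.
  m_3 = 23*1 - 4 = 19, d_3 = (706 - 19^2)/23 = 345/23 = 15, a_3 = floor((26 + 19)/15) = 3.
  m_4 = 15*3 - 19 = 26, d_4 = (706 - 26^2)/15 = 30/15 = 2, a_4 = floor((26 + 26)/2) = 26.
  m_5 = 2*26 - 26 = 26, d_5 = (706 - 26^2)/2 = 30/2 = 15, a_5 = floor((26 + 26)/15) = 3.
  m_6 = 15*3 - 26 = 19, d_6 = (706 - 19^2)/15 = 345/15 = 23, a_6 = floor((26 + 19)/23) = 1.
  m_7 = 23*1 - 19 = 4, d_7 = (706 - 4^2)/23 = 690/23 = 30, a_7 = floor((26 + 4)/30) = 1.
  m_8 = 30*1 - 4 = 26, d_8 = (706 - 26^2)/30 = 30/30 = 1, a_8 = floor((26 + 26)/1) = 52.
  m_9 = 1*52 - 26 = 26, d_9 = (706 - 26^2)/1 = 30/1 = 30: (m_9, d_9) = (m_1, d_1) = (26, 30), so from here the quotients repeat a_1, ..., a_8; the period length is 8.
Hence the expansion of sqrt(706) is a_0 = 26 followed by the repeating block 1, 1, 3, 26, 3, 1, 1, 52 (period 8).

[26; overline(1, 1, 3, 26, 3, 1, 1, 52)]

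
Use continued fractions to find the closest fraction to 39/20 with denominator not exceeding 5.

Expand x = 39/20 as a continued fraction with the Euclidean algorithm:
  39 = 1*20 + 19, so a_0 = 1.
  20 = 1*19 + 1, so a_1 = 1.
  19 = 19*1 + 0, so a_2 = 19.
so x = [1; 1, 19].
Convergents (p_i = a_i*p_{i-1} + p_{i-2}, q_i = a_i*q_{i-1} + q_{i-2} with p_{-2}=0, p_{-1}=1, q_{-2}=1, q_{-1}=0), until the denominator exceeds 5:
  i=0: a_0=1, p_0 = 1*1 + 0 = 1, q_0 = 1*0 + 1 = 1.
  i=1: a_1=1, p_1 = 1*1 + 1 = 2, q_1 = 1*1 + 0 = 1.
  i=2: a_2=19, p_2 = 19*2 + 1 = 39, q_2 = 19*1 + 1 = 20.
q_2 = 20 > 5, so the last convergent with denominator <= 5 is p_1/q_1 = 2/1.
The closest fraction with denominator <= 5 is either p_1/q_1 or the intermediate fraction (k*p_1 + p_0)/(k*q_1 + q_0) with the largest k >= 1 whose denominator stays <= 5; these approach x as k grows, and every other convergent or intermediate fraction in range is farther away.
Largest k: floor((5 - q_0)/q_1) = floor((5 - 1)/1) = 4.
That gives (4*2 + 1)/(4*1 + 1) = 9/5.
Compare the errors: |x - 2/1| = |39*1 - 2*20|/(20*1) = 1/20, and |x - 9/5| = |39*5 - 9*20|/(20*5) = 15/100.
Cross-multiplying, 1*100 = 100 < 300 = 15*20, so 1/20 is smaller: the convergent 2/1 is closer to x than 9/5.

2/1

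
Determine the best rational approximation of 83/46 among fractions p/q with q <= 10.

9/5

Expand x = 83/46 as a continued fraction with the Euclidean algorithm:
  83 = 1*46 + 37, so a_0 = 1.
  46 = 1*37 + 9, so a_1 = 1.
  37 = 4*9 + 1, so a_2 = 4.
  9 = 9*1 + 0, so a_3 = 9.
so x = [1; 1, 4, 9].
Convergents (p_i = a_i*p_{i-1} + p_{i-2}, q_i = a_i*q_{i-1} + q_{i-2} with p_{-2}=0, p_{-1}=1, q_{-2}=1, q_{-1}=0), until the denominator exceeds 10:
  i=0: a_0=1, p_0 = 1*1 + 0 = 1, q_0 = 1*0 + 1 = 1.
  i=1: a_1=1, p_1 = 1*1 + 1 = 2, q_1 = 1*1 + 0 = 1.
  i=2: a_2=4, p_2 = 4*2 + 1 = 9, q_2 = 4*1 + 1 = 5.
  i=3: a_3=9, p_3 = 9*9 + 2 = 83, q_3 = 9*5 + 1 = 46.
q_3 = 46 > 10, so the last convergent with denominator <= 10 is p_2/q_2 = 9/5.
The closest fraction with denominator <= 10 is either p_2/q_2 or the intermediate fraction (k*p_2 + p_1)/(k*q_2 + q_1) with the largest k >= 1 whose denominator stays <= 10; these approach x as k grows, and every other convergent or intermediate fraction in range is farther away.
Largest k: floor((10 - q_1)/q_2) = floor((10 - 1)/5) = 1.
That gives (1*9 + 2)/(1*5 + 1) = 11/6.
Compare the errors: |x - 9/5| = |83*5 - 9*46|/(46*5) = 1/230, and |x - 11/6| = |83*6 - 11*46|/(46*6) = 8/276.
Cross-multiplying, 1*276 = 276 < 1840 = 8*230, so 1/230 is smaller: the convergent 9/5 is closer to x than 11/6.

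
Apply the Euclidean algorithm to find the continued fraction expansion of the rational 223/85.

[2; 1, 1, 1, 1, 1, 10]

Run the Euclidean algorithm on 223 and 85; the successive quotients are the partial quotients a_0, a_1, ... (each step inverts the fractional part left over by the previous one):
  223 = 2*85 + 53, so a_0 = 2.
  85 = 1*53 + 32, so a_1 = 1.
  53 = 1*32 + 21, so a_2 = 1.
  32 = 1*21 + 11, so a_3 = 1.
  21 = 1*11 + 10, so a_4 = 1.
  11 = 1*10 + 1, so a_5 = 1.
  10 = 10*1 + 0, so a_6 = 10.
The remainder reaches 0 after 7 divisions, so the expansion has 7 partial quotients, read off in order.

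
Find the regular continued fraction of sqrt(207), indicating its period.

[14; (2, 1, 1, 2, 1, 1, 2, 28)]

Write x_i = (sqrt(207) + m_i)/d_i with (m_0, d_0) = (0, 1). a_0 = floor(sqrt(207)) = 14, since 14^2 = 196 <= 207 < 225 = 15^2.
Iterate m_{i+1} = d_i*a_i - m_i, d_{i+1} = (207 - m_{i+1}^2)/d_i, a_{i+1} = floor((a_0 + m_{i+1})/d_{i+1}):
  m_1 = 1*14 - 0 = 14, d_1 = (207 - 14^2)/1 = 11/1 = 11, a_1 = floor((14 + 14)/11) = 2.
  m_2 = 11*2 - 14 = 8, d_2 = (207 - 8^2)/11 = 143/11 = 13, a_2 = floor((14 + 8)/13) = 1.
  m_3 = 13*1 - 8 = 5, d_3 = (207 - 5^2)/13 = 182/13 = 14, a_3 = floor((14 + 5)/14) = 1.
  m_4 = 14*1 - 5 = 9, d_4 = (207 - 9^2)/14 = 126/14 = 9, a_4 = floor((14 + 9)/9) = 2.
  m_5 = 9*2 - 9 = 9, d_5 = (207 - 9^2)/9 = 126/9 = 14, a_5 = floor((14 + 9)/14) = 1.
  m_6 = 14*1 - 9 = 5, d_6 = (207 - 5^2)/14 = 182/14 = 13, a_6 = floor((14 + 5)/13) = 1.
  m_7 = 13*1 - 5 = 8, d_7 = (207 - 8^2)/13 = 143/13 = 11, a_7 = floor((14 + 8)/11) = 2.
  m_8 = 11*2 - 8 = 14, d_8 = (207 - 14^2)/11 = 11/11 = 1, a_8 = floor((14 + 14)/1) = 28.
  m_9 = 1*28 - 14 = 14, d_9 = (207 - 14^2)/1 = 11/1 = 11: (m_9, d_9) = (m_1, d_1) = (14, 11), so from here the quotients repeat a_1, ..., a_8; the period length is 8.
Hence the expansion of sqrt(207) is a_0 = 14 followed by the repeating block 2, 1, 1, 2, 1, 1, 2, 28 (period 8).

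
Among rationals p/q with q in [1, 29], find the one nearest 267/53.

Expand x = 267/53 as a continued fraction with the Euclidean algorithm:
  267 = 5*53 + 2, so a_0 = 5.
  53 = 26*2 + 1, so a_1 = 26.
  2 = 2*1 + 0, so a_2 = 2.
so x = [5; 26, 2].
Convergents (p_i = a_i*p_{i-1} + p_{i-2}, q_i = a_i*q_{i-1} + q_{i-2} with p_{-2}=0, p_{-1}=1, q_{-2}=1, q_{-1}=0), until the denominator exceeds 29:
  i=0: a_0=5, p_0 = 5*1 + 0 = 5, q_0 = 5*0 + 1 = 1.
  i=1: a_1=26, p_1 = 26*5 + 1 = 131, q_1 = 26*1 + 0 = 26.
  i=2: a_2=2, p_2 = 2*131 + 5 = 267, q_2 = 2*26 + 1 = 53.
q_2 = 53 > 29, so the last convergent with denominator <= 29 is p_1/q_1 = 131/26.
The closest fraction with denominator <= 29 is either p_1/q_1 or the intermediate fraction (k*p_1 + p_0)/(k*q_1 + q_0) with the largest k >= 1 whose denominator stays <= 29; these approach x as k grows, and every other convergent or intermediate fraction in range is farther away.
Largest k: floor((29 - q_0)/q_1) = floor((29 - 1)/26) = 1.
That gives (1*131 + 5)/(1*26 + 1) = 136/27.
Compare the errors: |x - 131/26| = |267*26 - 131*53|/(53*26) = 1/1378, and |x - 136/27| = |267*27 - 136*53|/(53*27) = 1/1431.
Cross-multiplying, 1*1378 = 1378 < 1431 = 1*1431, so 1/1431 is smaller: the intermediate fraction 136/27 is closer to x than 131/26.

136/27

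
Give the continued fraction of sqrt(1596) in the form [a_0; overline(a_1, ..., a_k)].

Write x_i = (sqrt(1596) + m_i)/d_i with (m_0, d_0) = (0, 1). a_0 = floor(sqrt(1596)) = 39, since 39^2 = 1521 <= 1596 < 1600 = 40^2.
Iterate m_{i+1} = d_i*a_i - m_i, d_{i+1} = (1596 - m_{i+1}^2)/d_i, a_{i+1} = floor((a_0 + m_{i+1})/d_{i+1}):
  m_1 = 1*39 - 0 = 39, d_1 = (1596 - 39^2)/1 = 75/1 = 75, a_1 = floor((39 + 39)/75) = 1.
  m_2 = 75*1 - 39 = 36, d_2 = (1596 - 36^2)/75 = 300/75 = 4, a_2 = floor((39 + 36)/4) = 18.
  m_3 = 4*18 - 36 = 36, d_3 = (1596 - 36^2)/4 = 300/4 = 75, a_3 = floor((39 + 36)/75) = 1.
  m_4 = 75*1 - 36 = 39, d_4 = (1596 - 39^2)/75 = 75/75 = 1, a_4 = floor((39 + 39)/1) = 78.
  m_5 = 1*78 - 39 = 39, d_5 = (1596 - 39^2)/1 = 75/1 = 75: (m_5, d_5) = (m_1, d_1) = (39, 75), so from here the quotients repeat a_1, ..., a_4; the period length is 4.
Hence the expansion of sqrt(1596) is a_0 = 39 followed by the repeating block 1, 18, 1, 78 (period 4).

[39; overline(1, 18, 1, 78)]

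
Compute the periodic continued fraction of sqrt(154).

Write x_i = (sqrt(154) + m_i)/d_i with (m_0, d_0) = (0, 1). a_0 = floor(sqrt(154)) = 12, since 12^2 = 144 <= 154 < 169 = 13^2.
Iterate m_{i+1} = d_i*a_i - m_i, d_{i+1} = (154 - m_{i+1}^2)/d_i, a_{i+1} = floor((a_0 + m_{i+1})/d_{i+1}):
  m_1 = 1*12 - 0 = 12, d_1 = (154 - 12^2)/1 = 10/1 = 10, a_1 = floor((12 + 12)/10) = 2.
  m_2 = 10*2 - 12 = 8, d_2 = (154 - 8^2)/10 = 90/10 = 9, a_2 = floor((12 + 8)/9) = 2.
  m_3 = 9*2 - 8 = 10, d_3 = (154 - 10^2)/9 = 54/9 = 6, a_3 = floor((12 + 10)/6) = 3.
  m_4 = 6*3 - 10 = 8, d_4 = (154 - 8^2)/6 = 90/6 = 15, a_4 = floor((12 + 8)/15) = 1.
  m_5 = 15*1 - 8 = 7, d_5 = (154 - 7^2)/15 = 105/15 = 7, a_5 = floor((12 + 7)/7) = 2.
  m_6 = 7*2 - 7 = 7, d_6 = (154 - 7^2)/7 = 105/7 = 15, a_6 = floor((12 + 7)/15) = 1.
  m_7 = 15*1 - 7 = 8, d_7 = (154 - 8^2)/15 = 90/15 = 6, a_7 = floor((12 + 8)/6) = 3.
  m_8 = 6*3 - 8 = 10, d_8 = (154 - 10^2)/6 = 54/6 = 9, a_8 = floor((12 + 10)/9) = 2.
  m_9 = 9*2 - 10 = 8, d_9 = (154 - 8^2)/9 = 90/9 = 10, a_9 = floor((12 + 8)/10) = 2.
  m_10 = 10*2 - 8 = 12, d_10 = (154 - 12^2)/10 = 10/10 = 1, a_10 = floor((12 + 12)/1) = 24.
  m_11 = 1*24 - 12 = 12, d_11 = (154 - 12^2)/1 = 10/1 = 10: (m_11, d_11) = (m_1, d_1) = (12, 10), so from here the quotients repeat a_1, ..., a_10; the period length is 10.
Hence the expansion of sqrt(154) is a_0 = 12 followed by the repeating block 2, 2, 3, 1, 2, 1, 3, 2, 2, 24 (period 10).

[12; (2, 2, 3, 1, 2, 1, 3, 2, 2, 24)]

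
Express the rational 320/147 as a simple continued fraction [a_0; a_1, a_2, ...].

[2; 5, 1, 1, 1, 8]

Run the Euclidean algorithm on 320 and 147; the successive quotients are the partial quotients a_0, a_1, ... (each step inverts the fractional part left over by the previous one):
  320 = 2*147 + 26, so a_0 = 2.
  147 = 5*26 + 17, so a_1 = 5.
  26 = 1*17 + 9, so a_2 = 1.
  17 = 1*9 + 8, so a_3 = 1.
  9 = 1*8 + 1, so a_4 = 1.
  8 = 8*1 + 0, so a_5 = 8.
The remainder reaches 0 after 6 divisions, so the expansion has 6 partial quotients, read off in order.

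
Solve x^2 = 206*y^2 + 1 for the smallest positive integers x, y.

First expand sqrt(206) as a continued fraction. With x_i = (sqrt(206) + m_i)/d_i and (m_0, d_0) = (0, 1): a_0 = floor(sqrt(206)) = 14, since 14^2 = 196 <= 206 < 225 = 15^2.
Iterate m_{i+1} = d_i*a_i - m_i, d_{i+1} = (206 - m_{i+1}^2)/d_i, a_{i+1} = floor((a_0 + m_{i+1})/d_{i+1}):
  m_1 = 1*14 - 0 = 14, d_1 = (206 - 14^2)/1 = 10/1 = 10, a_1 = floor((14 + 14)/10) = 2.
  m_2 = 10*2 - 14 = 6, d_2 = (206 - 6^2)/10 = 170/10 = 17, a_2 = floor((14 + 6)/17) = 1.
  m_3 = 17*1 - 6 = 11, d_3 = (206 - 11^2)/17 = 85/17 = 5, a_3 = floor((14 + 11)/5) = 5.
  m_4 = 5*5 - 11 = 14, d_4 = (206 - 14^2)/5 = 10/5 = 2, a_4 = floor((14 + 14)/2) = 14.
  m_5 = 2*14 - 14 = 14, d_5 = (206 - 14^2)/2 = 10/2 = 5, a_5 = floor((14 + 14)/5) = 5.
  m_6 = 5*5 - 14 = 11, d_6 = (206 - 11^2)/5 = 85/5 = 17, a_6 = floor((14 + 11)/17) = 1.
  m_7 = 17*1 - 11 = 6, d_7 = (206 - 6^2)/17 = 170/17 = 10, a_7 = floor((14 + 6)/10) = 2.
  m_8 = 10*2 - 6 = 14, d_8 = (206 - 14^2)/10 = 10/10 = 1, a_8 = floor((14 + 14)/1) = 28.
  m_9 = 1*28 - 14 = 14, d_9 = (206 - 14^2)/1 = 10/1 = 10: (m_9, d_9) = (m_1, d_1) = (14, 10), so from here the quotients repeat a_1, ..., a_8; the period length is 8.
So sqrt(206) = [14; (2, 1, 5, 14, 5, 1, 2, 28)] with period length k = 8.
k is even, so the fundamental solution of x^2 - 206y^2 = 1 is (p_{k-1}, q_{k-1}) = (p_7, q_7); compute convergents through index 7.
Convergents (p_i = a_i*p_{i-1} + p_{i-2}, q_i = a_i*q_{i-1} + q_{i-2} with p_{-2}=0, p_{-1}=1, q_{-2}=1, q_{-1}=0):
  i=0: a_0=14, p_0 = 14*1 + 0 = 14, q_0 = 14*0 + 1 = 1.
  i=1: a_1=2, p_1 = 2*14 + 1 = 29, q_1 = 2*1 + 0 = 2.
  i=2: a_2=1, p_2 = 1*29 + 14 = 43, q_2 = 1*2 + 1 = 3.
  i=3: a_3=5, p_3 = 5*43 + 29 = 244, q_3 = 5*3 + 2 = 17.
  i=4: a_4=14, p_4 = 14*244 + 43 = 3459, q_4 = 14*17 + 3 = 241.
  i=5: a_5=5, p_5 = 5*3459 + 244 = 17539, q_5 = 5*241 + 17 = 1222.
  i=6: a_6=1, p_6 = 1*17539 + 3459 = 20998, q_6 = 1*1222 + 241 = 1463.
  i=7: a_7=2, p_7 = 2*20998 + 17539 = 59535, q_7 = 2*1463 + 1222 = 4148.
Check: 59535^2 - 206*4148^2 = 3544416225 - 3544416224 = 1, so (x, y) = (59535, 4148) solves the equation, and by the theorem it is the least positive solution.

(x, y) = (59535, 4148)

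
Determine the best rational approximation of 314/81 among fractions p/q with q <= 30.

Expand x = 314/81 as a continued fraction with the Euclidean algorithm:
  314 = 3*81 + 71, so a_0 = 3.
  81 = 1*71 + 10, so a_1 = 1.
  71 = 7*10 + 1, so a_2 = 7.
  10 = 10*1 + 0, so a_3 = 10.
so x = [3; 1, 7, 10].
Convergents (p_i = a_i*p_{i-1} + p_{i-2}, q_i = a_i*q_{i-1} + q_{i-2} with p_{-2}=0, p_{-1}=1, q_{-2}=1, q_{-1}=0), until the denominator exceeds 30:
  i=0: a_0=3, p_0 = 3*1 + 0 = 3, q_0 = 3*0 + 1 = 1.
  i=1: a_1=1, p_1 = 1*3 + 1 = 4, q_1 = 1*1 + 0 = 1.
  i=2: a_2=7, p_2 = 7*4 + 3 = 31, q_2 = 7*1 + 1 = 8.
  i=3: a_3=10, p_3 = 10*31 + 4 = 314, q_3 = 10*8 + 1 = 81.
q_3 = 81 > 30, so the last convergent with denominator <= 30 is p_2/q_2 = 31/8.
The closest fraction with denominator <= 30 is either p_2/q_2 or the intermediate fraction (k*p_2 + p_1)/(k*q_2 + q_1) with the largest k >= 1 whose denominator stays <= 30; these approach x as k grows, and every other convergent or intermediate fraction in range is farther away.
Largest k: floor((30 - q_1)/q_2) = floor((30 - 1)/8) = 3.
That gives (3*31 + 4)/(3*8 + 1) = 97/25.
Compare the errors: |x - 31/8| = |314*8 - 31*81|/(81*8) = 1/648, and |x - 97/25| = |314*25 - 97*81|/(81*25) = 7/2025.
Cross-multiplying, 1*2025 = 2025 < 4536 = 7*648, so 1/648 is smaller: the convergent 31/8 is closer to x than 97/25.

31/8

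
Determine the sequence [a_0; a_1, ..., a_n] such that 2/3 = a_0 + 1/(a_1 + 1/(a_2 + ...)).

[0; 1, 2]

Run the Euclidean algorithm on 2 and 3; the successive quotients are the partial quotients a_0, a_1, ... (each step inverts the fractional part left over by the previous one):
  2 = 0*3 + 2, so a_0 = 0.
  3 = 1*2 + 1, so a_1 = 1.
  2 = 2*1 + 0, so a_2 = 2.
The remainder reaches 0 after 3 divisions, so the expansion has 3 partial quotients, read off in order.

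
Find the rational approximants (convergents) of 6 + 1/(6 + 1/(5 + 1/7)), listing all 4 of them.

6/1, 37/6, 191/31, 1374/223

Using the convergent recurrence p_i = a_i*p_{i-1} + p_{i-2}, q_i = a_i*q_{i-1} + q_{i-2} with p_{-2}=0, p_{-1}=1, q_{-2}=1, q_{-1}=0:
  i=0: a_0=6, p_0 = 6*1 + 0 = 6, q_0 = 6*0 + 1 = 1.
  i=1: a_1=6, p_1 = 6*6 + 1 = 37, q_1 = 6*1 + 0 = 6.
  i=2: a_2=5, p_2 = 5*37 + 6 = 191, q_2 = 5*6 + 1 = 31.
  i=3: a_3=7, p_3 = 7*191 + 37 = 1374, q_3 = 7*31 + 6 = 223.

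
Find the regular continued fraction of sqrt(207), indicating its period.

Write x_i = (sqrt(207) + m_i)/d_i with (m_0, d_0) = (0, 1). a_0 = floor(sqrt(207)) = 14, since 14^2 = 196 <= 207 < 225 = 15^2.
Iterate m_{i+1} = d_i*a_i - m_i, d_{i+1} = (207 - m_{i+1}^2)/d_i, a_{i+1} = floor((a_0 + m_{i+1})/d_{i+1}):
  m_1 = 1*14 - 0 = 14, d_1 = (207 - 14^2)/1 = 11/1 = 11, a_1 = floor((14 + 14)/11) = 2.
  m_2 = 11*2 - 14 = 8, d_2 = (207 - 8^2)/11 = 143/11 = 13, a_2 = floor((14 + 8)/13) = 1.
  m_3 = 13*1 - 8 = 5, d_3 = (207 - 5^2)/13 = 182/13 = 14, a_3 = floor((14 + 5)/14) = 1.
  m_4 = 14*1 - 5 = 9, d_4 = (207 - 9^2)/14 = 126/14 = 9, a_4 = floor((14 + 9)/9) = 2.
  m_5 = 9*2 - 9 = 9, d_5 = (207 - 9^2)/9 = 126/9 = 14, a_5 = floor((14 + 9)/14) = 1.
  m_6 = 14*1 - 9 = 5, d_6 = (207 - 5^2)/14 = 182/14 = 13, a_6 = floor((14 + 5)/13) = 1.
  m_7 = 13*1 - 5 = 8, d_7 = (207 - 8^2)/13 = 143/13 = 11, a_7 = floor((14 + 8)/11) = 2.
  m_8 = 11*2 - 8 = 14, d_8 = (207 - 14^2)/11 = 11/11 = 1, a_8 = floor((14 + 14)/1) = 28.
  m_9 = 1*28 - 14 = 14, d_9 = (207 - 14^2)/1 = 11/1 = 11: (m_9, d_9) = (m_1, d_1) = (14, 11), so from here the quotients repeat a_1, ..., a_8; the period length is 8.
Hence the expansion of sqrt(207) is a_0 = 14 followed by the repeating block 2, 1, 1, 2, 1, 1, 2, 28 (period 8).

[14; (2, 1, 1, 2, 1, 1, 2, 28)]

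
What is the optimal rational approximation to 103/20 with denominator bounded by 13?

67/13

Expand x = 103/20 as a continued fraction with the Euclidean algorithm:
  103 = 5*20 + 3, so a_0 = 5.
  20 = 6*3 + 2, so a_1 = 6.
  3 = 1*2 + 1, so a_2 = 1.
  2 = 2*1 + 0, so a_3 = 2.
so x = [5; 6, 1, 2].
Convergents (p_i = a_i*p_{i-1} + p_{i-2}, q_i = a_i*q_{i-1} + q_{i-2} with p_{-2}=0, p_{-1}=1, q_{-2}=1, q_{-1}=0), until the denominator exceeds 13:
  i=0: a_0=5, p_0 = 5*1 + 0 = 5, q_0 = 5*0 + 1 = 1.
  i=1: a_1=6, p_1 = 6*5 + 1 = 31, q_1 = 6*1 + 0 = 6.
  i=2: a_2=1, p_2 = 1*31 + 5 = 36, q_2 = 1*6 + 1 = 7.
  i=3: a_3=2, p_3 = 2*36 + 31 = 103, q_3 = 2*7 + 6 = 20.
q_3 = 20 > 13, so the last convergent with denominator <= 13 is p_2/q_2 = 36/7.
The closest fraction with denominator <= 13 is either p_2/q_2 or the intermediate fraction (k*p_2 + p_1)/(k*q_2 + q_1) with the largest k >= 1 whose denominator stays <= 13; these approach x as k grows, and every other convergent or intermediate fraction in range is farther away.
Largest k: floor((13 - q_1)/q_2) = floor((13 - 6)/7) = 1.
That gives (1*36 + 31)/(1*7 + 6) = 67/13.
Compare the errors: |x - 36/7| = |103*7 - 36*20|/(20*7) = 1/140, and |x - 67/13| = |103*13 - 67*20|/(20*13) = 1/260.
Cross-multiplying, 1*140 = 140 < 260 = 1*260, so 1/260 is smaller: the intermediate fraction 67/13 is closer to x than 36/7.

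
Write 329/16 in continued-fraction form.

Run the Euclidean algorithm on 329 and 16; the successive quotients are the partial quotients a_0, a_1, ... (each step inverts the fractional part left over by the previous one):
  329 = 20*16 + 9, so a_0 = 20.
  16 = 1*9 + 7, so a_1 = 1.
  9 = 1*7 + 2, so a_2 = 1.
  7 = 3*2 + 1, so a_3 = 3.
  2 = 2*1 + 0, so a_4 = 2.
The remainder reaches 0 after 5 divisions, so the expansion has 5 partial quotients, read off in order.

[20; 1, 1, 3, 2]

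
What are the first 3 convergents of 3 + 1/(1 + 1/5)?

3/1, 4/1, 23/6

Using the convergent recurrence p_i = a_i*p_{i-1} + p_{i-2}, q_i = a_i*q_{i-1} + q_{i-2} with p_{-2}=0, p_{-1}=1, q_{-2}=1, q_{-1}=0:
  i=0: a_0=3, p_0 = 3*1 + 0 = 3, q_0 = 3*0 + 1 = 1.
  i=1: a_1=1, p_1 = 1*3 + 1 = 4, q_1 = 1*1 + 0 = 1.
  i=2: a_2=5, p_2 = 5*4 + 3 = 23, q_2 = 5*1 + 1 = 6.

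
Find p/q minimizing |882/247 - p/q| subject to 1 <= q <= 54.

25/7

Expand x = 882/247 as a continued fraction with the Euclidean algorithm:
  882 = 3*247 + 141, so a_0 = 3.
  247 = 1*141 + 106, so a_1 = 1.
  141 = 1*106 + 35, so a_2 = 1.
  106 = 3*35 + 1, so a_3 = 3.
  35 = 35*1 + 0, so a_4 = 35.
so x = [3; 1, 1, 3, 35].
Convergents (p_i = a_i*p_{i-1} + p_{i-2}, q_i = a_i*q_{i-1} + q_{i-2} with p_{-2}=0, p_{-1}=1, q_{-2}=1, q_{-1}=0), until the denominator exceeds 54:
  i=0: a_0=3, p_0 = 3*1 + 0 = 3, q_0 = 3*0 + 1 = 1.
  i=1: a_1=1, p_1 = 1*3 + 1 = 4, q_1 = 1*1 + 0 = 1.
  i=2: a_2=1, p_2 = 1*4 + 3 = 7, q_2 = 1*1 + 1 = 2.
  i=3: a_3=3, p_3 = 3*7 + 4 = 25, q_3 = 3*2 + 1 = 7.
  i=4: a_4=35, p_4 = 35*25 + 7 = 882, q_4 = 35*7 + 2 = 247.
q_4 = 247 > 54, so the last convergent with denominator <= 54 is p_3/q_3 = 25/7.
The closest fraction with denominator <= 54 is either p_3/q_3 or the intermediate fraction (k*p_3 + p_2)/(k*q_3 + q_2) with the largest k >= 1 whose denominator stays <= 54; these approach x as k grows, and every other convergent or intermediate fraction in range is farther away.
Largest k: floor((54 - q_2)/q_3) = floor((54 - 2)/7) = 7.
That gives (7*25 + 7)/(7*7 + 2) = 182/51.
Compare the errors: |x - 25/7| = |882*7 - 25*247|/(247*7) = 1/1729, and |x - 182/51| = |882*51 - 182*247|/(247*51) = 28/12597.
Cross-multiplying, 1*12597 = 12597 < 48412 = 28*1729, so 1/1729 is smaller: the convergent 25/7 is closer to x than 182/51.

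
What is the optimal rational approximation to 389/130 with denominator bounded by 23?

3/1

Expand x = 389/130 as a continued fraction with the Euclidean algorithm:
  389 = 2*130 + 129, so a_0 = 2.
  130 = 1*129 + 1, so a_1 = 1.
  129 = 129*1 + 0, so a_2 = 129.
so x = [2; 1, 129].
Convergents (p_i = a_i*p_{i-1} + p_{i-2}, q_i = a_i*q_{i-1} + q_{i-2} with p_{-2}=0, p_{-1}=1, q_{-2}=1, q_{-1}=0), until the denominator exceeds 23:
  i=0: a_0=2, p_0 = 2*1 + 0 = 2, q_0 = 2*0 + 1 = 1.
  i=1: a_1=1, p_1 = 1*2 + 1 = 3, q_1 = 1*1 + 0 = 1.
  i=2: a_2=129, p_2 = 129*3 + 2 = 389, q_2 = 129*1 + 1 = 130.
q_2 = 130 > 23, so the last convergent with denominator <= 23 is p_1/q_1 = 3/1.
The closest fraction with denominator <= 23 is either p_1/q_1 or the intermediate fraction (k*p_1 + p_0)/(k*q_1 + q_0) with the largest k >= 1 whose denominator stays <= 23; these approach x as k grows, and every other convergent or intermediate fraction in range is farther away.
Largest k: floor((23 - q_0)/q_1) = floor((23 - 1)/1) = 22.
That gives (22*3 + 2)/(22*1 + 1) = 68/23.
Compare the errors: |x - 3/1| = |389*1 - 3*130|/(130*1) = 1/130, and |x - 68/23| = |389*23 - 68*130|/(130*23) = 107/2990.
Cross-multiplying, 1*2990 = 2990 < 13910 = 107*130, so 1/130 is smaller: the convergent 3/1 is closer to x than 68/23.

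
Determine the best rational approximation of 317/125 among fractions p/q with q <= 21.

33/13

Expand x = 317/125 as a continued fraction with the Euclidean algorithm:
  317 = 2*125 + 67, so a_0 = 2.
  125 = 1*67 + 58, so a_1 = 1.
  67 = 1*58 + 9, so a_2 = 1.
  58 = 6*9 + 4, so a_3 = 6.
  9 = 2*4 + 1, so a_4 = 2.
  4 = 4*1 + 0, so a_5 = 4.
so x = [2; 1, 1, 6, 2, 4].
Convergents (p_i = a_i*p_{i-1} + p_{i-2}, q_i = a_i*q_{i-1} + q_{i-2} with p_{-2}=0, p_{-1}=1, q_{-2}=1, q_{-1}=0), until the denominator exceeds 21:
  i=0: a_0=2, p_0 = 2*1 + 0 = 2, q_0 = 2*0 + 1 = 1.
  i=1: a_1=1, p_1 = 1*2 + 1 = 3, q_1 = 1*1 + 0 = 1.
  i=2: a_2=1, p_2 = 1*3 + 2 = 5, q_2 = 1*1 + 1 = 2.
  i=3: a_3=6, p_3 = 6*5 + 3 = 33, q_3 = 6*2 + 1 = 13.
  i=4: a_4=2, p_4 = 2*33 + 5 = 71, q_4 = 2*13 + 2 = 28.
q_4 = 28 > 21, so the last convergent with denominator <= 21 is p_3/q_3 = 33/13.
The closest fraction with denominator <= 21 is either p_3/q_3 or the intermediate fraction (k*p_3 + p_2)/(k*q_3 + q_2) with the largest k >= 1 whose denominator stays <= 21; these approach x as k grows, and every other convergent or intermediate fraction in range is farther away.
Largest k: floor((21 - q_2)/q_3) = floor((21 - 2)/13) = 1.
That gives (1*33 + 5)/(1*13 + 2) = 38/15.
Compare the errors: |x - 33/13| = |317*13 - 33*125|/(125*13) = 4/1625, and |x - 38/15| = |317*15 - 38*125|/(125*15) = 5/1875.
Cross-multiplying, 4*1875 = 7500 < 8125 = 5*1625, so 4/1625 is smaller: the convergent 33/13 is closer to x than 38/15.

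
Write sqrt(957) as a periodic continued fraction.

[30; (1, 14, 2, 14, 1, 60)]

Write x_i = (sqrt(957) + m_i)/d_i with (m_0, d_0) = (0, 1). a_0 = floor(sqrt(957)) = 30, since 30^2 = 900 <= 957 < 961 = 31^2.
Iterate m_{i+1} = d_i*a_i - m_i, d_{i+1} = (957 - m_{i+1}^2)/d_i, a_{i+1} = floor((a_0 + m_{i+1})/d_{i+1}):
  m_1 = 1*30 - 0 = 30, d_1 = (957 - 30^2)/1 = 57/1 = 57, a_1 = floor((30 + 30)/57) = 1.
  m_2 = 57*1 - 30 = 27, d_2 = (957 - 27^2)/57 = 228/57 = 4, a_2 = floor((30 + 27)/4) = 14.
  m_3 = 4*14 - 27 = 29, d_3 = (957 - 29^2)/4 = 116/4 = 29, a_3 = floor((30 + 29)/29) = 2.
  m_4 = 29*2 - 29 = 29, d_4 = (957 - 29^2)/29 = 116/29 = 4, a_4 = floor((30 + 29)/4) = 14.
  m_5 = 4*14 - 29 = 27, d_5 = (957 - 27^2)/4 = 228/4 = 57, a_5 = floor((30 + 27)/57) = 1.
  m_6 = 57*1 - 27 = 30, d_6 = (957 - 30^2)/57 = 57/57 = 1, a_6 = floor((30 + 30)/1) = 60.
  m_7 = 1*60 - 30 = 30, d_7 = (957 - 30^2)/1 = 57/1 = 57: (m_7, d_7) = (m_1, d_1) = (30, 57), so from here the quotients repeat a_1, ..., a_6; the period length is 6.
Hence the expansion of sqrt(957) is a_0 = 30 followed by the repeating block 1, 14, 2, 14, 1, 60 (period 6).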